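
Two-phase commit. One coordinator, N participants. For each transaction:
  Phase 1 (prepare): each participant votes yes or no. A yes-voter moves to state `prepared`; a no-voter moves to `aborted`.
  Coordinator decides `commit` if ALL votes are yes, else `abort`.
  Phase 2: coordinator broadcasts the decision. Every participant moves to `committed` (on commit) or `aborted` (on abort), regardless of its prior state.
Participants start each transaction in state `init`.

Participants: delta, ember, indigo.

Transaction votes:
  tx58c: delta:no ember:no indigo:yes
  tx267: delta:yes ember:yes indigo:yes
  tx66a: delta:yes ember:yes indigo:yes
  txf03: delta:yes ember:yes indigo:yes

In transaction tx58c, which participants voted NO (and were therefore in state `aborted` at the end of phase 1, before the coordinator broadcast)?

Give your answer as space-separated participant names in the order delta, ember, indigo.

Answer: delta ember

Derivation:
Txn tx58c phase 1: delta no -> aborted; ember no -> aborted; indigo yes -> prepared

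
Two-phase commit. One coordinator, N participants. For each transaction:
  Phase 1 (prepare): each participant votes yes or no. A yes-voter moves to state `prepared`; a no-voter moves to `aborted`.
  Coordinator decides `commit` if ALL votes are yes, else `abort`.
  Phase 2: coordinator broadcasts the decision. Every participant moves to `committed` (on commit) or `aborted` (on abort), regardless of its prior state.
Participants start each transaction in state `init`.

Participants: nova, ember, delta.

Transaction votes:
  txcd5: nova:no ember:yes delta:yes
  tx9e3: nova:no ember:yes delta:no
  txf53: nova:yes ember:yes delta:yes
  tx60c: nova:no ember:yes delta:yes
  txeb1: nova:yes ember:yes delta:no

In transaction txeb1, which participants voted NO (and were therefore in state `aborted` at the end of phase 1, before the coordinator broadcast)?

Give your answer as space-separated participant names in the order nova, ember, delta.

Txn txeb1 phase 1: nova yes -> prepared; ember yes -> prepared; delta no -> aborted

Answer: delta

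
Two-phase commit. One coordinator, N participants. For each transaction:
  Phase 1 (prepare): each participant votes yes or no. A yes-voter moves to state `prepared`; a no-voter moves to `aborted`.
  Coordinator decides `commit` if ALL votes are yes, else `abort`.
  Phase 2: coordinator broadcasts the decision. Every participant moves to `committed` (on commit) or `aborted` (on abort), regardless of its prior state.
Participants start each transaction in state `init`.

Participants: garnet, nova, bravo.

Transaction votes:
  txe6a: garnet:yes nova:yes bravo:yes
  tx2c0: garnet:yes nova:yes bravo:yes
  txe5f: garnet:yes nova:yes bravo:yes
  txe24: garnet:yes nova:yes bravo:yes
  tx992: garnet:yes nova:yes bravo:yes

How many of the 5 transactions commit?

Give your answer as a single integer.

txe6a: all yes -> commit (commits=1)
tx2c0: all yes -> commit (commits=2)
txe5f: all yes -> commit (commits=3)
txe24: all yes -> commit (commits=4)
tx992: all yes -> commit (commits=5)

Answer: 5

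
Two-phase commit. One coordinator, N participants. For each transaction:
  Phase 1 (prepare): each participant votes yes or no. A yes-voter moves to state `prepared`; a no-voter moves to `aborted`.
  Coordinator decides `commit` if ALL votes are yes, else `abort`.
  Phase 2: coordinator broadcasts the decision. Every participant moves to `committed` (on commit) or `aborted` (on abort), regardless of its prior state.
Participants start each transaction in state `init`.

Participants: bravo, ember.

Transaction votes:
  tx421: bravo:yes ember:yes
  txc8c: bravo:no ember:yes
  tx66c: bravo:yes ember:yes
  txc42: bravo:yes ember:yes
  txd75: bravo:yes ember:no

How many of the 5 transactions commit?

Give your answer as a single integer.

tx421: all yes -> commit (commits=1)
txc8c: no from bravo -> abort (commits=1)
tx66c: all yes -> commit (commits=2)
txc42: all yes -> commit (commits=3)
txd75: no from ember -> abort (commits=3)

Answer: 3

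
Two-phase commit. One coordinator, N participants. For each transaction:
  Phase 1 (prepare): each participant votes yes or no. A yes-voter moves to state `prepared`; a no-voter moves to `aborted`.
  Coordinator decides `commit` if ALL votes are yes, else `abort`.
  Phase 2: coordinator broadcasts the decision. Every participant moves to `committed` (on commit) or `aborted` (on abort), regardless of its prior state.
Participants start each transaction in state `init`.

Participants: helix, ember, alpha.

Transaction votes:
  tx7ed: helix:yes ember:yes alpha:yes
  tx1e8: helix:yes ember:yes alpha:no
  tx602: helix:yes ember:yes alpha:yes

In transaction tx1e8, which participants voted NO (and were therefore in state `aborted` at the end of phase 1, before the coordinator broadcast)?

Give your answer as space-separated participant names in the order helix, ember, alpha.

Txn tx1e8 phase 1: helix yes -> prepared; ember yes -> prepared; alpha no -> aborted

Answer: alpha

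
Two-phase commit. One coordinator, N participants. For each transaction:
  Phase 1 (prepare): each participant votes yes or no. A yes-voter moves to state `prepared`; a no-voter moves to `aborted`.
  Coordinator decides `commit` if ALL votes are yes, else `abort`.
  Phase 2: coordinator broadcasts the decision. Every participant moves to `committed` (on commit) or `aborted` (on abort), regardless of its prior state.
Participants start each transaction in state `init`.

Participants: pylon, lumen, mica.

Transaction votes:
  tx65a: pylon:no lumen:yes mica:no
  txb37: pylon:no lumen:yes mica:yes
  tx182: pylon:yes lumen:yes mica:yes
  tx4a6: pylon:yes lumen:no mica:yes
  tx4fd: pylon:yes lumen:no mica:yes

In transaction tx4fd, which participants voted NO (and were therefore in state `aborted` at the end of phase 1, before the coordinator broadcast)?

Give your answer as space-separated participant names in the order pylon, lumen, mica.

Answer: lumen

Derivation:
Txn tx4fd phase 1: pylon yes -> prepared; lumen no -> aborted; mica yes -> prepared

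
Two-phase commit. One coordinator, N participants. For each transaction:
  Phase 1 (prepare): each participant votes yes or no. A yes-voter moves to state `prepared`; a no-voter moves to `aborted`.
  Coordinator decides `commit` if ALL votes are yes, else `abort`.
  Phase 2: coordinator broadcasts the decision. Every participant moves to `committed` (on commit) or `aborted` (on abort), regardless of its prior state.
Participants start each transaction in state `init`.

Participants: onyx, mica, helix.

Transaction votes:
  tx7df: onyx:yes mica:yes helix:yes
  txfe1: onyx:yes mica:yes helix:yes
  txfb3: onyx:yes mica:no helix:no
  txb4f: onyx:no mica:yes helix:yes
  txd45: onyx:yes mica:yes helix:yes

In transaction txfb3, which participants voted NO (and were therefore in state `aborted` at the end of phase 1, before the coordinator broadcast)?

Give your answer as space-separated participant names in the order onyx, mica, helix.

Answer: mica helix

Derivation:
Txn txfb3 phase 1: onyx yes -> prepared; mica no -> aborted; helix no -> aborted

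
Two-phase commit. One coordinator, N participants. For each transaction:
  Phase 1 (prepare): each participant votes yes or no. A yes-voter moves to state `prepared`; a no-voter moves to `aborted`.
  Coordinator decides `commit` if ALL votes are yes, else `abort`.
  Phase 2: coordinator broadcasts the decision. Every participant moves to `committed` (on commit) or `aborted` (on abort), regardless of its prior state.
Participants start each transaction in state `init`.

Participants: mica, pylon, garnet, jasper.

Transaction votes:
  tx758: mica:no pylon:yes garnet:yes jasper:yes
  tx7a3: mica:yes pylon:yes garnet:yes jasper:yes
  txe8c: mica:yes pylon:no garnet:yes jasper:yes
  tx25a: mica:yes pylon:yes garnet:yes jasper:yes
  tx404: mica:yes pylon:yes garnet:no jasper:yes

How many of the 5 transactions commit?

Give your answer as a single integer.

tx758: no from mica -> abort (commits=0)
tx7a3: all yes -> commit (commits=1)
txe8c: no from pylon -> abort (commits=1)
tx25a: all yes -> commit (commits=2)
tx404: no from garnet -> abort (commits=2)

Answer: 2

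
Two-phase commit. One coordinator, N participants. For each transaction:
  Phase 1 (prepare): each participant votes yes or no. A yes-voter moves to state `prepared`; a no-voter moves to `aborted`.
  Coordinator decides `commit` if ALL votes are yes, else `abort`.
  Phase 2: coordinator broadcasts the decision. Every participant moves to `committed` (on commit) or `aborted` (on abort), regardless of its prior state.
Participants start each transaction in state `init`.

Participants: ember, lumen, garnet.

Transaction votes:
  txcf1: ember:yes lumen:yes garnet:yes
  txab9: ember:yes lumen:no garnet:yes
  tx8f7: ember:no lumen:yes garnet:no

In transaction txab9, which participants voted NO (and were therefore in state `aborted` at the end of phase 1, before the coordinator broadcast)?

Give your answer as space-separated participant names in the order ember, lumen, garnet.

Answer: lumen

Derivation:
Txn txab9 phase 1: ember yes -> prepared; lumen no -> aborted; garnet yes -> prepared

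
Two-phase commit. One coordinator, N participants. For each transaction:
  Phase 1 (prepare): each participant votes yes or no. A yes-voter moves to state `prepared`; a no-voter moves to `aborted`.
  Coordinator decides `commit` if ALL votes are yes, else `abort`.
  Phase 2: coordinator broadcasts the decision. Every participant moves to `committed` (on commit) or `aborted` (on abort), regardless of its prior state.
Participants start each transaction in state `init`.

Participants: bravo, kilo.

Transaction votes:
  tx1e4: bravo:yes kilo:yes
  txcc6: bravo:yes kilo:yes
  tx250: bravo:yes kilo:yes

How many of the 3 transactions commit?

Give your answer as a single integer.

Answer: 3

Derivation:
tx1e4: all yes -> commit (commits=1)
txcc6: all yes -> commit (commits=2)
tx250: all yes -> commit (commits=3)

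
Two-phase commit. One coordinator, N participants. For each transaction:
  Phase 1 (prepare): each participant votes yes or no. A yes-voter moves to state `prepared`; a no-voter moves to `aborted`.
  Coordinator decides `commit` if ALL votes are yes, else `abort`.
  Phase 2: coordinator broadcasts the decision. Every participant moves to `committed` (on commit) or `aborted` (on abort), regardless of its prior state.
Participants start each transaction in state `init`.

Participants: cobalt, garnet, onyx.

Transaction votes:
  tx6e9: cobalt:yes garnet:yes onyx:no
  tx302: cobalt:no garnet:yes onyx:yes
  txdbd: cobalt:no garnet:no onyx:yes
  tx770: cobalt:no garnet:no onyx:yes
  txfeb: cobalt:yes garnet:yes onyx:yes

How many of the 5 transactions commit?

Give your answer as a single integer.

Answer: 1

Derivation:
tx6e9: no from onyx -> abort (commits=0)
tx302: no from cobalt -> abort (commits=0)
txdbd: no from cobalt, garnet -> abort (commits=0)
tx770: no from cobalt, garnet -> abort (commits=0)
txfeb: all yes -> commit (commits=1)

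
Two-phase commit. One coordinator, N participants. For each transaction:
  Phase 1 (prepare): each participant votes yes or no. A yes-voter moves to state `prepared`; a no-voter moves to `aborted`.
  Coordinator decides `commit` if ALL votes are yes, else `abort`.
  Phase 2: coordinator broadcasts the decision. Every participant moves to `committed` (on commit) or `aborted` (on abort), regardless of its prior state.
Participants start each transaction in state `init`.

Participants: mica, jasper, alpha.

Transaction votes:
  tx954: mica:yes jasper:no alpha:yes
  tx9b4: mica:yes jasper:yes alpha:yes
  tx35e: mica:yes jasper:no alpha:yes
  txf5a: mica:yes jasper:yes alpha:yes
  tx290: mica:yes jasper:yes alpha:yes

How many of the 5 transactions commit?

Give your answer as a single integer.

tx954: no from jasper -> abort (commits=0)
tx9b4: all yes -> commit (commits=1)
tx35e: no from jasper -> abort (commits=1)
txf5a: all yes -> commit (commits=2)
tx290: all yes -> commit (commits=3)

Answer: 3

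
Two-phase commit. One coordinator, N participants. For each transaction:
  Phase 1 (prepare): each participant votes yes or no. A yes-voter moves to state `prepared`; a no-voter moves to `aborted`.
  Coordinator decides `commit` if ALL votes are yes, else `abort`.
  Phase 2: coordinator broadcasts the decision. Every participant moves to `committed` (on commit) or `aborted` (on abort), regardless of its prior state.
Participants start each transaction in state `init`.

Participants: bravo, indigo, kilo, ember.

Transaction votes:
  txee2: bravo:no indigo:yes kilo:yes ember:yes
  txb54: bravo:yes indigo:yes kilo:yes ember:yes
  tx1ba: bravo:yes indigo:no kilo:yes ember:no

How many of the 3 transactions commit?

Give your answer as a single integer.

Answer: 1

Derivation:
txee2: no from bravo -> abort (commits=0)
txb54: all yes -> commit (commits=1)
tx1ba: no from indigo, ember -> abort (commits=1)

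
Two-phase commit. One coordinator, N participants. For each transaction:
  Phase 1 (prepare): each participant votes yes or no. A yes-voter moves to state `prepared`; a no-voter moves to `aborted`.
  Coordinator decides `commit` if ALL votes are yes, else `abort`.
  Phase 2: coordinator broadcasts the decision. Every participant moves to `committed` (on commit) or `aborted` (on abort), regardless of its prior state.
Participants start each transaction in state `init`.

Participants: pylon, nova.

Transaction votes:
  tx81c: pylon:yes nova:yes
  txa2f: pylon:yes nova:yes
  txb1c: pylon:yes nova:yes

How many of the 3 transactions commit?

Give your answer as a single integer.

tx81c: all yes -> commit (commits=1)
txa2f: all yes -> commit (commits=2)
txb1c: all yes -> commit (commits=3)

Answer: 3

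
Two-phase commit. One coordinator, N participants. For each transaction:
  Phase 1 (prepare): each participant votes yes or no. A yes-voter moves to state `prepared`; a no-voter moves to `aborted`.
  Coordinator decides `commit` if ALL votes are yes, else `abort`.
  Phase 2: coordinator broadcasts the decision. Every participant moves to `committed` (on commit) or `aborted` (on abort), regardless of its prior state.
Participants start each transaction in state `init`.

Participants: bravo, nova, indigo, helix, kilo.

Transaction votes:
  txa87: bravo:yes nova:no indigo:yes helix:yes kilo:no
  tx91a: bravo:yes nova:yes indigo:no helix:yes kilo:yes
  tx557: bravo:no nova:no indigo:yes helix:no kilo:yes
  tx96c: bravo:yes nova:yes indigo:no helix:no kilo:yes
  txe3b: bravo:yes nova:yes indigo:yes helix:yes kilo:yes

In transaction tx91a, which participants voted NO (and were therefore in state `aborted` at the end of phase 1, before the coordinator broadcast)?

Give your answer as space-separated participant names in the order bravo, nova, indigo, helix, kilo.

Txn tx91a phase 1: bravo yes -> prepared; nova yes -> prepared; indigo no -> aborted; helix yes -> prepared; kilo yes -> prepared

Answer: indigo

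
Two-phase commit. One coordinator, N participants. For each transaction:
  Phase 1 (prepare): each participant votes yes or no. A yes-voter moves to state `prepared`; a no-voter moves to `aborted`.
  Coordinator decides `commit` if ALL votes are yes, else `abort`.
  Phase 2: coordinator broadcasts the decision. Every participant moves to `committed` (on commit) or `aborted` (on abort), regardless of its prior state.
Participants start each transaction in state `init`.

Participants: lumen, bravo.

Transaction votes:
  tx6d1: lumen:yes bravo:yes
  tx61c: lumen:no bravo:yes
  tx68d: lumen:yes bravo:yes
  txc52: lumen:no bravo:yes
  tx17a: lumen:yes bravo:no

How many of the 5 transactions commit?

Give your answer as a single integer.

Answer: 2

Derivation:
tx6d1: all yes -> commit (commits=1)
tx61c: no from lumen -> abort (commits=1)
tx68d: all yes -> commit (commits=2)
txc52: no from lumen -> abort (commits=2)
tx17a: no from bravo -> abort (commits=2)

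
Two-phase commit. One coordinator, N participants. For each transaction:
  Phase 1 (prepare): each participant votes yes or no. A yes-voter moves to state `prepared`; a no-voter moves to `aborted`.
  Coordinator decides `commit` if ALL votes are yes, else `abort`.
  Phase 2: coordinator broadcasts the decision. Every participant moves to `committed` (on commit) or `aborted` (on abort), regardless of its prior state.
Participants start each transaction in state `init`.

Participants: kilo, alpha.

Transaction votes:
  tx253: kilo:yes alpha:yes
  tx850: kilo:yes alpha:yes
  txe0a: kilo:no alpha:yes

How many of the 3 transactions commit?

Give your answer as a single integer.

Answer: 2

Derivation:
tx253: all yes -> commit (commits=1)
tx850: all yes -> commit (commits=2)
txe0a: no from kilo -> abort (commits=2)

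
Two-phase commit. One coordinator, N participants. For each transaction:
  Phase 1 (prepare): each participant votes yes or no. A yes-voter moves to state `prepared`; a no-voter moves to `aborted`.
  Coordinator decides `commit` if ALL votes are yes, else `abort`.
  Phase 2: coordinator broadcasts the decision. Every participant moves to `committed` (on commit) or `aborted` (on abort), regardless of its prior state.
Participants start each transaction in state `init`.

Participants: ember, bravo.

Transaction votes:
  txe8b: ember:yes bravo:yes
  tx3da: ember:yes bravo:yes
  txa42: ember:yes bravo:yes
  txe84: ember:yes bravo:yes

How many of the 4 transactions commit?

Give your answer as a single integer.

Answer: 4

Derivation:
txe8b: all yes -> commit (commits=1)
tx3da: all yes -> commit (commits=2)
txa42: all yes -> commit (commits=3)
txe84: all yes -> commit (commits=4)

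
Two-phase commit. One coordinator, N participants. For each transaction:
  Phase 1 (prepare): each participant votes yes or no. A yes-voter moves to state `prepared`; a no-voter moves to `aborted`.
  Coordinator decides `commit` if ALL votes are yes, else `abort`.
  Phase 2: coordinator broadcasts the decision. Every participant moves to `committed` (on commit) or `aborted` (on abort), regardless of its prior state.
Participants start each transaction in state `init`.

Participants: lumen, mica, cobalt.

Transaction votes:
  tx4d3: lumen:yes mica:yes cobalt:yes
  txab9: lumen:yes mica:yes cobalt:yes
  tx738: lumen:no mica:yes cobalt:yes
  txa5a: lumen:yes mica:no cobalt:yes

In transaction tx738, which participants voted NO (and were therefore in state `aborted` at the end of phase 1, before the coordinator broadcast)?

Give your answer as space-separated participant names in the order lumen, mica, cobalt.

Txn tx738 phase 1: lumen no -> aborted; mica yes -> prepared; cobalt yes -> prepared

Answer: lumen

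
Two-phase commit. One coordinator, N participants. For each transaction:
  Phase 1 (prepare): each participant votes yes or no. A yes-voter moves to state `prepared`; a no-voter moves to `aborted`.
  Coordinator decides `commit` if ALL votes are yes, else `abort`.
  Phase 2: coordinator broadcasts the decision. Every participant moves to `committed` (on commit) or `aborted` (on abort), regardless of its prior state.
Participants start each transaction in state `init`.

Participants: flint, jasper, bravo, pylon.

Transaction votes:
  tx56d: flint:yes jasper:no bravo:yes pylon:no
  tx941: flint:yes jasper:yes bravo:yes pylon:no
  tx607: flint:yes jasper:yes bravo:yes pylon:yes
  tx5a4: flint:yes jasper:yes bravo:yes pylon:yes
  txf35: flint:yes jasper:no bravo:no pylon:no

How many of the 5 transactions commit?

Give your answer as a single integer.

Answer: 2

Derivation:
tx56d: no from jasper, pylon -> abort (commits=0)
tx941: no from pylon -> abort (commits=0)
tx607: all yes -> commit (commits=1)
tx5a4: all yes -> commit (commits=2)
txf35: no from jasper, bravo, pylon -> abort (commits=2)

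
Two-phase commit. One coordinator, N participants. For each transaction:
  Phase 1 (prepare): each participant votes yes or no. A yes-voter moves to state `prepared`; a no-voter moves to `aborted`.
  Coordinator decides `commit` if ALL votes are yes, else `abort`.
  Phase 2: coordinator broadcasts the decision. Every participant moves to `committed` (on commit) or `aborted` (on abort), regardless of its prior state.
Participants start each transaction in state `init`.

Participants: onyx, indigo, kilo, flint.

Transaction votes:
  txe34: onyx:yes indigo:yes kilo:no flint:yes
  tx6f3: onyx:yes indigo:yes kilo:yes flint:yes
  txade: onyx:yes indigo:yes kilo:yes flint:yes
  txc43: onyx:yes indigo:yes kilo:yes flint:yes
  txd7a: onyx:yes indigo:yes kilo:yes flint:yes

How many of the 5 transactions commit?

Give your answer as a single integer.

Answer: 4

Derivation:
txe34: no from kilo -> abort (commits=0)
tx6f3: all yes -> commit (commits=1)
txade: all yes -> commit (commits=2)
txc43: all yes -> commit (commits=3)
txd7a: all yes -> commit (commits=4)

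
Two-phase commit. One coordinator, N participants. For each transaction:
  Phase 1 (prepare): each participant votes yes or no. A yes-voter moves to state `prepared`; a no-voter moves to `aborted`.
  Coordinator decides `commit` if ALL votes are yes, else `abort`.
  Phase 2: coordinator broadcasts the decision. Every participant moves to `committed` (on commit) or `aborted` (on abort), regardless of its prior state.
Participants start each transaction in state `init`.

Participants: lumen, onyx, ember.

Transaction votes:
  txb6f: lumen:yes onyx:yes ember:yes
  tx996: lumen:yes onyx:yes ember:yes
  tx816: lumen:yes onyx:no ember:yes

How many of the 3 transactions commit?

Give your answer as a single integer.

txb6f: all yes -> commit (commits=1)
tx996: all yes -> commit (commits=2)
tx816: no from onyx -> abort (commits=2)

Answer: 2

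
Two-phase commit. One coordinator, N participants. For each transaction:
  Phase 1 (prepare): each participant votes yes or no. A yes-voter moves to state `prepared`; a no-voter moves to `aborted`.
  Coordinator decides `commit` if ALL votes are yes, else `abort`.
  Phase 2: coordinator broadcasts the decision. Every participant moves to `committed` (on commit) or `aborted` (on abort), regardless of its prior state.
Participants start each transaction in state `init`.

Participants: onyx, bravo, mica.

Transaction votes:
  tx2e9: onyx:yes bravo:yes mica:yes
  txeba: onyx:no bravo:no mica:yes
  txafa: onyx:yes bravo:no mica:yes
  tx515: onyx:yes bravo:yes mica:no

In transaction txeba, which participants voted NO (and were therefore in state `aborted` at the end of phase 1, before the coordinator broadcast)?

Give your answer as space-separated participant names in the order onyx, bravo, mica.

Txn txeba phase 1: onyx no -> aborted; bravo no -> aborted; mica yes -> prepared

Answer: onyx bravo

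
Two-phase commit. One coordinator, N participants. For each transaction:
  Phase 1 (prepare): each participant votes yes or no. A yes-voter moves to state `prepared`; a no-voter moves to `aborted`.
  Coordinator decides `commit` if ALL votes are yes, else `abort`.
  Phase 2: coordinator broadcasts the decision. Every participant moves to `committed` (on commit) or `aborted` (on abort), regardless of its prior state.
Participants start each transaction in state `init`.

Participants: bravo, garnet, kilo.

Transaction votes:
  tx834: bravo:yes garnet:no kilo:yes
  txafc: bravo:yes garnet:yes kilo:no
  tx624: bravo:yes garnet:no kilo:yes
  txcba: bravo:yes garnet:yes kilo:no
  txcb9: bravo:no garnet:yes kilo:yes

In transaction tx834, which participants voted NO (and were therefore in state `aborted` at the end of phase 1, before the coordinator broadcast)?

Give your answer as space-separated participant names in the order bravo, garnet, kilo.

Answer: garnet

Derivation:
Txn tx834 phase 1: bravo yes -> prepared; garnet no -> aborted; kilo yes -> prepared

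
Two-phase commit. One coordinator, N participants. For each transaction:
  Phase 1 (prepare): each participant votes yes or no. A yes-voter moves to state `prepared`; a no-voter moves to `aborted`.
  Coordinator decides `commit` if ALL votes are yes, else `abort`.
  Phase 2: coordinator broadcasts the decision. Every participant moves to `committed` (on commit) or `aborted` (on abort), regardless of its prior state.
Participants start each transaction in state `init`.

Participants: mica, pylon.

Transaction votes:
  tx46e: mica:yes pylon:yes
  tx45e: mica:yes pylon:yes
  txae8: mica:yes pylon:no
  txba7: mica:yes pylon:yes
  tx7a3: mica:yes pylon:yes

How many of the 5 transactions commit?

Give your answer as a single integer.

tx46e: all yes -> commit (commits=1)
tx45e: all yes -> commit (commits=2)
txae8: no from pylon -> abort (commits=2)
txba7: all yes -> commit (commits=3)
tx7a3: all yes -> commit (commits=4)

Answer: 4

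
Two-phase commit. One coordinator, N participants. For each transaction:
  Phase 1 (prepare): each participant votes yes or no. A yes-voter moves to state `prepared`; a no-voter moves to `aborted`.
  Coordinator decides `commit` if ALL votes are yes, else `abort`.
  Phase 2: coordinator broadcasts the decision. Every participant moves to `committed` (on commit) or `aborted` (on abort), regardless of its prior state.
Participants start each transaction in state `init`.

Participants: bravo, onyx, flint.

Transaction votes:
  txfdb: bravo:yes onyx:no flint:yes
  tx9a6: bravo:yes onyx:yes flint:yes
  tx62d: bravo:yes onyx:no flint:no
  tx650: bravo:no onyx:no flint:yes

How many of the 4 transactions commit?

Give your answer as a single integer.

Answer: 1

Derivation:
txfdb: no from onyx -> abort (commits=0)
tx9a6: all yes -> commit (commits=1)
tx62d: no from onyx, flint -> abort (commits=1)
tx650: no from bravo, onyx -> abort (commits=1)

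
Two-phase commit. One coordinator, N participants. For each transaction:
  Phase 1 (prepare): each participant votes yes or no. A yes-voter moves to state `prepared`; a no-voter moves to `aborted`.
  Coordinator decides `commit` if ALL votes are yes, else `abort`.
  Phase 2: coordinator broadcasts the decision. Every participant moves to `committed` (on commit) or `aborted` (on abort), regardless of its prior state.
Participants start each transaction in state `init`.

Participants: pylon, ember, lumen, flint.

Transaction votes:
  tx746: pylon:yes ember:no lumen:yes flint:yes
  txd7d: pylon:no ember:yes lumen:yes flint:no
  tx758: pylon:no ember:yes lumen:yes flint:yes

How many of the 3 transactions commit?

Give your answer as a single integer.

Answer: 0

Derivation:
tx746: no from ember -> abort (commits=0)
txd7d: no from pylon, flint -> abort (commits=0)
tx758: no from pylon -> abort (commits=0)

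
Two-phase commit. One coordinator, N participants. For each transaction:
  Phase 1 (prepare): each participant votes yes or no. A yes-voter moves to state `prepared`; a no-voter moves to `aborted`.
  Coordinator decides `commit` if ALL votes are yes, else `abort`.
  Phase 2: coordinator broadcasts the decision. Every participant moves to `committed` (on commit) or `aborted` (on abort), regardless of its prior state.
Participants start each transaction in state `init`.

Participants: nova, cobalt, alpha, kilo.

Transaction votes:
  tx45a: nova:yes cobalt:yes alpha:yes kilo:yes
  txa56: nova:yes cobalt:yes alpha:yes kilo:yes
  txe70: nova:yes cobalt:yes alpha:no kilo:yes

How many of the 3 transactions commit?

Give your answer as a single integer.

Answer: 2

Derivation:
tx45a: all yes -> commit (commits=1)
txa56: all yes -> commit (commits=2)
txe70: no from alpha -> abort (commits=2)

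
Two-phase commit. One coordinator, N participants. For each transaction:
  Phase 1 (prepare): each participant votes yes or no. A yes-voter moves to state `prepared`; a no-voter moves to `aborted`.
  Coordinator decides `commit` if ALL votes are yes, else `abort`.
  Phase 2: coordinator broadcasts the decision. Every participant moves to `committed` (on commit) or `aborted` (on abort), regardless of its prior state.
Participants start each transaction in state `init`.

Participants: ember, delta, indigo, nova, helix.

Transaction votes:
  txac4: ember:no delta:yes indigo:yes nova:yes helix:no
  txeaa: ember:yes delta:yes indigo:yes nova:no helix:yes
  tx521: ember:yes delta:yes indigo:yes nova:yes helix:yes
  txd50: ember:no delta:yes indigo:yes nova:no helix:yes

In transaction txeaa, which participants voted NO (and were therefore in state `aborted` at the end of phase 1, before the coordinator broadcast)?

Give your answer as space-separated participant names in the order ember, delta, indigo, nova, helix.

Answer: nova

Derivation:
Txn txeaa phase 1: ember yes -> prepared; delta yes -> prepared; indigo yes -> prepared; nova no -> aborted; helix yes -> prepared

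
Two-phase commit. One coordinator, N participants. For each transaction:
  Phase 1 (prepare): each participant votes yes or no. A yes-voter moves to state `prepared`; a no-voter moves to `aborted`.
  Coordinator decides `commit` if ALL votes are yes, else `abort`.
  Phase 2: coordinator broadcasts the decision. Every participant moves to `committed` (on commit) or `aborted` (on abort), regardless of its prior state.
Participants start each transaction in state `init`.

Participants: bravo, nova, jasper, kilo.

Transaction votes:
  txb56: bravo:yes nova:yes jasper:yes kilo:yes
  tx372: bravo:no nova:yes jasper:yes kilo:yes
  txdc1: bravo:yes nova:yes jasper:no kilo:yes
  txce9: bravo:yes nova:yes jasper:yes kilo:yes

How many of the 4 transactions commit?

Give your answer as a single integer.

Answer: 2

Derivation:
txb56: all yes -> commit (commits=1)
tx372: no from bravo -> abort (commits=1)
txdc1: no from jasper -> abort (commits=1)
txce9: all yes -> commit (commits=2)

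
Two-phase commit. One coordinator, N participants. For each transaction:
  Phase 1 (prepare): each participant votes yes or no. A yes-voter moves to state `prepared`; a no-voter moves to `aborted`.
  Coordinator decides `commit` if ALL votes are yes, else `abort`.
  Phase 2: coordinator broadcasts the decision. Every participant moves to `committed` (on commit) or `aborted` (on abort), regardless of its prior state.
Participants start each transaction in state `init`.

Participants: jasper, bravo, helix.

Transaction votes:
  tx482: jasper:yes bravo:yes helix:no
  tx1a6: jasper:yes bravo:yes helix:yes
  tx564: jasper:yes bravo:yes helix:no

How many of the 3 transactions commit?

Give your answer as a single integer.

Answer: 1

Derivation:
tx482: no from helix -> abort (commits=0)
tx1a6: all yes -> commit (commits=1)
tx564: no from helix -> abort (commits=1)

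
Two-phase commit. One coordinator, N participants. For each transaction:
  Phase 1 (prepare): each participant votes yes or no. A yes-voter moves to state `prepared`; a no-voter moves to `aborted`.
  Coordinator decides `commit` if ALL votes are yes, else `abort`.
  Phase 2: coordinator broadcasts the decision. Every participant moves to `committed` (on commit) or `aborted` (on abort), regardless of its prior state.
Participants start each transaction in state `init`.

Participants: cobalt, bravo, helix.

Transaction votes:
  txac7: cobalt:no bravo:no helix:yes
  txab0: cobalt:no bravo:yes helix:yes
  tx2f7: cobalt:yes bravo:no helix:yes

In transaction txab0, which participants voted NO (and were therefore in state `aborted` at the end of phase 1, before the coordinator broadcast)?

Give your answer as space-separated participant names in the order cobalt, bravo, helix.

Answer: cobalt

Derivation:
Txn txab0 phase 1: cobalt no -> aborted; bravo yes -> prepared; helix yes -> prepared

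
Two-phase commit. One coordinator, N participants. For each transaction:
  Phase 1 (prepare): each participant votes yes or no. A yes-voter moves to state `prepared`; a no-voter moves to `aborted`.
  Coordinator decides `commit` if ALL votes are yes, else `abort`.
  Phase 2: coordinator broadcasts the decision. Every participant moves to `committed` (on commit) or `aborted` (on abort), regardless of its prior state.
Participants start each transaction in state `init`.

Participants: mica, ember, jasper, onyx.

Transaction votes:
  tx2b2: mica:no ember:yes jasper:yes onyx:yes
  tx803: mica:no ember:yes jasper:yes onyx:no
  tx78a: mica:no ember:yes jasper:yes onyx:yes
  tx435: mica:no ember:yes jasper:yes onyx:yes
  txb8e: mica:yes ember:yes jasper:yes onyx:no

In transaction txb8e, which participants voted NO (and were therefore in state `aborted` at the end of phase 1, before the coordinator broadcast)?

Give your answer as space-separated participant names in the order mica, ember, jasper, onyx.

Txn txb8e phase 1: mica yes -> prepared; ember yes -> prepared; jasper yes -> prepared; onyx no -> aborted

Answer: onyx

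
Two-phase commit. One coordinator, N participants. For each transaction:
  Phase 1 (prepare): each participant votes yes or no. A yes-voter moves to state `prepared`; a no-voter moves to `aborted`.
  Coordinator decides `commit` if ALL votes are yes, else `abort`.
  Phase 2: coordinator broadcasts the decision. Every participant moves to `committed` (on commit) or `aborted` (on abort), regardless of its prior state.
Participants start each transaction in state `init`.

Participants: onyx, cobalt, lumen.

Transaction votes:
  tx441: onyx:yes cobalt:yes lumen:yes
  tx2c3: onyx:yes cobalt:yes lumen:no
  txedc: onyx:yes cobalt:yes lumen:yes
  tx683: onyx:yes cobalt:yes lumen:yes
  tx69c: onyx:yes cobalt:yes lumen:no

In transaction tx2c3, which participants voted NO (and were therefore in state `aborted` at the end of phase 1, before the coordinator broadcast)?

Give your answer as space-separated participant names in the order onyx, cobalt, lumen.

Answer: lumen

Derivation:
Txn tx2c3 phase 1: onyx yes -> prepared; cobalt yes -> prepared; lumen no -> aborted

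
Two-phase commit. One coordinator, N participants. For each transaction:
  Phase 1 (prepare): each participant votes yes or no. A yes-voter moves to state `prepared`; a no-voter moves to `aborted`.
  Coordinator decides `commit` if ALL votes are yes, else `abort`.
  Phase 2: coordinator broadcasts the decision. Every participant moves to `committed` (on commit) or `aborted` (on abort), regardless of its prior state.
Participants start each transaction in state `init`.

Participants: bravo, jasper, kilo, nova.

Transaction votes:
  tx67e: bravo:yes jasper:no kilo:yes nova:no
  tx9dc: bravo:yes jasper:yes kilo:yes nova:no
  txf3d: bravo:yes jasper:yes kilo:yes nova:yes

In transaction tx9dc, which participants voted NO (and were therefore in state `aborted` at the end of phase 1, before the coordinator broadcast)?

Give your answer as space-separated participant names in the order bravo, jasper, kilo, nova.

Txn tx9dc phase 1: bravo yes -> prepared; jasper yes -> prepared; kilo yes -> prepared; nova no -> aborted

Answer: nova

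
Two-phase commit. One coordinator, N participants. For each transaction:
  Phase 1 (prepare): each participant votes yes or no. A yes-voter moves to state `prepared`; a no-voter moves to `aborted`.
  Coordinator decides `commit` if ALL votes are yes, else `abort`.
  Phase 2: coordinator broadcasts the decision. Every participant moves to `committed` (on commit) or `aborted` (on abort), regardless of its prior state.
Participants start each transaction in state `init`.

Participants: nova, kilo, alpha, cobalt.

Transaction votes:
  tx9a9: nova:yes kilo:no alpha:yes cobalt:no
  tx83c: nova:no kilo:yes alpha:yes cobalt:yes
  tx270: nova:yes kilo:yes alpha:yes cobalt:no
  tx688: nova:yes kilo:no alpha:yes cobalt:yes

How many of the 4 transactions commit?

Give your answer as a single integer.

Answer: 0

Derivation:
tx9a9: no from kilo, cobalt -> abort (commits=0)
tx83c: no from nova -> abort (commits=0)
tx270: no from cobalt -> abort (commits=0)
tx688: no from kilo -> abort (commits=0)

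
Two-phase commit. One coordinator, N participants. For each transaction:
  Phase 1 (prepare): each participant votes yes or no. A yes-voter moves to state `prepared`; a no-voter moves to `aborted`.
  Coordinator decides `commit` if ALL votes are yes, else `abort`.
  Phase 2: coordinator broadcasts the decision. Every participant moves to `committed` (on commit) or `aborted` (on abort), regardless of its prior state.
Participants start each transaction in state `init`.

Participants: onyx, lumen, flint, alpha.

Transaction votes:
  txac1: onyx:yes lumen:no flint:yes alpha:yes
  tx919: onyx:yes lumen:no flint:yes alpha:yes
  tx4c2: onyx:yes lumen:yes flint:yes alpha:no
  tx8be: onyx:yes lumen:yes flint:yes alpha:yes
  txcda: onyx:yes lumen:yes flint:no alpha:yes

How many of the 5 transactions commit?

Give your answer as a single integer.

Answer: 1

Derivation:
txac1: no from lumen -> abort (commits=0)
tx919: no from lumen -> abort (commits=0)
tx4c2: no from alpha -> abort (commits=0)
tx8be: all yes -> commit (commits=1)
txcda: no from flint -> abort (commits=1)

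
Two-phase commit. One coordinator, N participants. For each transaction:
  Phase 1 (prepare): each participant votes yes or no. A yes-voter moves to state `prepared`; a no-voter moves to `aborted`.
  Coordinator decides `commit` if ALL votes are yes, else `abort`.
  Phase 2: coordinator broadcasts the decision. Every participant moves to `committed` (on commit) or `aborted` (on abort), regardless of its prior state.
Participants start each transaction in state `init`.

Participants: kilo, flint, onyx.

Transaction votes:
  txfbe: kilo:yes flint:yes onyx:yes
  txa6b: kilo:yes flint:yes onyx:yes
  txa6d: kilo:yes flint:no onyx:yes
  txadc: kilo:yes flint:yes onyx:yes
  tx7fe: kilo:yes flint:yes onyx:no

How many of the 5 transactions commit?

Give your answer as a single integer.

Answer: 3

Derivation:
txfbe: all yes -> commit (commits=1)
txa6b: all yes -> commit (commits=2)
txa6d: no from flint -> abort (commits=2)
txadc: all yes -> commit (commits=3)
tx7fe: no from onyx -> abort (commits=3)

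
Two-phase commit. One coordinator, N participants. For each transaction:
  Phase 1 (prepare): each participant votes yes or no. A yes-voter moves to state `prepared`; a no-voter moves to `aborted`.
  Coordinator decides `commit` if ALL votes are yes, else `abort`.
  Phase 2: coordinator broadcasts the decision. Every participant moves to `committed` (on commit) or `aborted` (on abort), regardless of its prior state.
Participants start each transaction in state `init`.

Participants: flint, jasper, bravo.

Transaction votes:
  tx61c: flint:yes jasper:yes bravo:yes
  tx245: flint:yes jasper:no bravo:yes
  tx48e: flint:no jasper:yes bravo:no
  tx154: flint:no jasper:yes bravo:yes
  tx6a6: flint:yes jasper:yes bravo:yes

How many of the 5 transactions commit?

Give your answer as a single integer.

Answer: 2

Derivation:
tx61c: all yes -> commit (commits=1)
tx245: no from jasper -> abort (commits=1)
tx48e: no from flint, bravo -> abort (commits=1)
tx154: no from flint -> abort (commits=1)
tx6a6: all yes -> commit (commits=2)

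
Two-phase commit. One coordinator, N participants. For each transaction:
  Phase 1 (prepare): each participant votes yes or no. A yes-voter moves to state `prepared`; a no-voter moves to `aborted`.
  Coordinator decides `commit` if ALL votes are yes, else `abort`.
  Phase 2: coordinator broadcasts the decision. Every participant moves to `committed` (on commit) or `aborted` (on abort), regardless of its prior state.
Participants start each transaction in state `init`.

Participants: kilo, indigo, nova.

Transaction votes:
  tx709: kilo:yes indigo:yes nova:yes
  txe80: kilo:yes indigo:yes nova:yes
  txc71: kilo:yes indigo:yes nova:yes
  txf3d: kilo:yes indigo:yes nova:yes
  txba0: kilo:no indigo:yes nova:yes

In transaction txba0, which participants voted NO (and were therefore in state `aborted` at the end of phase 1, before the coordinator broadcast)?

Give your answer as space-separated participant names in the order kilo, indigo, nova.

Txn txba0 phase 1: kilo no -> aborted; indigo yes -> prepared; nova yes -> prepared

Answer: kilo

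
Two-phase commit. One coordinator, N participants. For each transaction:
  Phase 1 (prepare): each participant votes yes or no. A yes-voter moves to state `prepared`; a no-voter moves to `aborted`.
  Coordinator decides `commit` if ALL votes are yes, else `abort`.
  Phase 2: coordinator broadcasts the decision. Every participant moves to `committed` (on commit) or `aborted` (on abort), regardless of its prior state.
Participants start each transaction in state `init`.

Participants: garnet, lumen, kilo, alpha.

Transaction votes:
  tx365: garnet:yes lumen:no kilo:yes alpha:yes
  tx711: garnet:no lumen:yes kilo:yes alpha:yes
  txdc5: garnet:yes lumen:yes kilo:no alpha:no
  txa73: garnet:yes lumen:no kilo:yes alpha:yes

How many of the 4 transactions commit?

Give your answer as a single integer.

tx365: no from lumen -> abort (commits=0)
tx711: no from garnet -> abort (commits=0)
txdc5: no from kilo, alpha -> abort (commits=0)
txa73: no from lumen -> abort (commits=0)

Answer: 0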